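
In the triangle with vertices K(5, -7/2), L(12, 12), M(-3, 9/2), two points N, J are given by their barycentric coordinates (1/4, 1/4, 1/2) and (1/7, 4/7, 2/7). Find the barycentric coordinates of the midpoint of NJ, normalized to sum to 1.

Since both coordinate triples sum to 1, the midpoint's barycentrics are the componentwise average.
(1/4+1/7)/2 = 11/56; similarly 23/56 and 11/28.

(11/56, 23/56, 11/28)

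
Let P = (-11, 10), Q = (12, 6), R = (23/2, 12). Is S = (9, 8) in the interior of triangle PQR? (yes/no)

yes

Barycentric coordinates of S: (1/8, 5/8, 1/4).
The three coordinates are positive, positive, positive; a point is interior exactly when all three are positive.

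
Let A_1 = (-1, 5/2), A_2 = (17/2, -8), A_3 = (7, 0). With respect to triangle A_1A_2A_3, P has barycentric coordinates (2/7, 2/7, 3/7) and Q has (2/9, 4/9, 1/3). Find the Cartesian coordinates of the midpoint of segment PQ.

(695/126, -16/7)

Barycentric coordinates of the midpoint are the average: (16/63, 23/63, 8/21).
Converting: (16/63)·A_1 + (23/63)·A_2 + (8/21)·A_3 = (695/126, -16/7).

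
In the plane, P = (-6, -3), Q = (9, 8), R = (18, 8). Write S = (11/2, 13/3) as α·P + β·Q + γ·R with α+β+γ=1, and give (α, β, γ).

Signed area of the reference triangle: [PQR] = ½·((-6)·(8−8) + 9·(8−(-3)) + 18·(-3−8)) = ½·(0 + 99 − 198) = -99/2.
[SQR] = ½·((11/2)·(8−8) + 9·(8−(13/3)) + 18·(13/3−8)) = ½·(0 + 33 − 66) = -33/2, so the P-coordinate is (-33/2)/(-99/2) = 1/3.
[PSR] = ½·((-6)·(13/3−8) + (11/2)·(8−(-3)) + 18·(-3−(13/3))) = ½·(22 + 121/2 − 132) = -99/4, so the Q-coordinate is 1/2.
[PQS] = ½·((-6)·(8−(13/3)) + 9·(13/3−(-3)) + (11/2)·(-3−8)) = ½·(-22 + 66 − 121/2) = -33/4, so the R-coordinate is 1/6.
Check: 1/3 + 1/2 + 1/6 = 1.

(1/3, 1/2, 1/6)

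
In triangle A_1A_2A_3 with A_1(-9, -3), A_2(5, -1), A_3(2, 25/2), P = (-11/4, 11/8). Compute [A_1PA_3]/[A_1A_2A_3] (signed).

1/4

[A_1A_2A_3] = ½·((-9)·(-1−(25/2)) + 5·(25/2−(-3)) + 2·(-3−(-1))) = ½·(243/2 + 155/2 − 4) = 195/2.
[A_1PA_3] = ½·((-9)·(11/8−(25/2)) + (-11/4)·(25/2−(-3)) + 2·(-3−(11/8))) = ½·(801/8 − 341/8 − 35/4) = 195/8, so the ratio is (195/8)/(195/2) = 1/4.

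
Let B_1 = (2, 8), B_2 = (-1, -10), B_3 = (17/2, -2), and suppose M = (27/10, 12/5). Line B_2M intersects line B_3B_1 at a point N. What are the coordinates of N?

(29/8, 11/2)

Barycentric coordinates of M with respect to B_1B_2B_3: (3/5, 1/5, 1/5).
On side B_3B_1 the B_2-coordinate is zero; dropping M's B_2-weight 1/5 and renormalizing the remaining 1/5 : 3/5 gives weights 1/4, 3/4 on B_3, B_1.
N = (1/4)·(17/2, -2) + (3/4)·(2, 8) = (29/8, 11/2).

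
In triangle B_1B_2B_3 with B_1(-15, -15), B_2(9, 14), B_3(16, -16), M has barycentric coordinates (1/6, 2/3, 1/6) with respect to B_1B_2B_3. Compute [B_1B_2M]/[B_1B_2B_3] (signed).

The signed ratio [B_1B_2M]/[B_1B_2B_3] equals the barycentric coordinate of M at vertex B_3, which is 1/6.

1/6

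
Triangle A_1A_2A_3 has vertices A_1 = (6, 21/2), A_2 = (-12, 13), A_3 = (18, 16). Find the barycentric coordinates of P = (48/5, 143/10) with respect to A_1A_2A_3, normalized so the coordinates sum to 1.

Signed area of the reference triangle: [A_1A_2A_3] = ½·(6·(13−16) + (-12)·(16−(21/2)) + 18·(21/2−13)) = ½·(-18 − 66 − 45) = -129/2.
[PA_2A_3] = ½·((48/5)·(13−16) + (-12)·(16−(143/10)) + 18·(143/10−13)) = ½·(-144/5 − 102/5 + 117/5) = -129/10, so the A_1-coordinate is (-129/10)/(-129/2) = 1/5.
[A_1PA_3] = ½·(6·(143/10−16) + (48/5)·(16−(21/2)) + 18·(21/2−(143/10))) = ½·(-51/5 + 264/5 − 342/5) = -129/10, so the A_2-coordinate is 1/5.
[A_1A_2P] = ½·(6·(13−(143/10)) + (-12)·(143/10−(21/2)) + (48/5)·(21/2−13)) = ½·(-39/5 − 228/5 − 24) = -387/10, so the A_3-coordinate is 3/5.

(1/5, 1/5, 3/5)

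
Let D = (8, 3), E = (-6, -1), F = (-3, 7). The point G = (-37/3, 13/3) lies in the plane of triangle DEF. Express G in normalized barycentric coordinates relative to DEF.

(-2/3, 2/3, 1)

Signed area of the reference triangle: [DEF] = ½·(8·(-1−7) + (-6)·(7−3) + (-3)·(3−(-1))) = ½·(-64 − 24 − 12) = -50.
[GEF] = ½·((-37/3)·(-1−7) + (-6)·(7−(13/3)) + (-3)·(13/3−(-1))) = ½·(296/3 − 16 − 16) = 100/3, so the D-coordinate is (100/3)/(-50) = -2/3.
[DGF] = ½·(8·(13/3−7) + (-37/3)·(7−3) + (-3)·(3−(13/3))) = ½·(-64/3 − 148/3 + 4) = -100/3, so the E-coordinate is 2/3.
[DEG] = ½·(8·(-1−(13/3)) + (-6)·(13/3−3) + (-37/3)·(3−(-1))) = ½·(-128/3 − 8 − 148/3) = -50, so the F-coordinate is 1.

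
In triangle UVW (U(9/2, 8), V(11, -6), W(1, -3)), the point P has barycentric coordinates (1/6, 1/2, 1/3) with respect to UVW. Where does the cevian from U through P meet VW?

Line UP meets VW where the U-coordinate vanishes; zeroing P's U-weight and renormalizing leaves V, W-weights 1/2 : 1/3 → (3/5, 2/5).
So Q = (3/5)·V + (2/5)·W = (7, -24/5).

(7, -24/5)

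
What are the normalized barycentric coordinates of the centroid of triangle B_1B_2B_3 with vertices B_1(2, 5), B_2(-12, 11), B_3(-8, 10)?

The centroid is the average of the vertices, so each weight is 1/3.

(1/3, 1/3, 1/3)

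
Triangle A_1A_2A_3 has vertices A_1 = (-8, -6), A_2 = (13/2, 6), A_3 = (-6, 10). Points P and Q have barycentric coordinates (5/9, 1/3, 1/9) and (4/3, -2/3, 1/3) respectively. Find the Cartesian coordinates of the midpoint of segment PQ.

Barycentric coordinates of the midpoint are the average: (17/18, -1/6, 2/9).
Converting: (17/18)·A_1 + (-1/6)·A_2 + (2/9)·A_3 = (-359/36, -40/9).

(-359/36, -40/9)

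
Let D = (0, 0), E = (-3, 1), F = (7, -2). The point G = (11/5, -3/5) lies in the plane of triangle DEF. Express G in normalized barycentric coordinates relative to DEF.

Signed area of the reference triangle: [DEF] = ½·(0·(1−(-2)) + (-3)·(-2−0) + 7·(0−1)) = ½·(0 + 6 − 7) = -1/2.
[GEF] = ½·((11/5)·(1−(-2)) + (-3)·(-2−(-3/5)) + 7·(-3/5−1)) = ½·(33/5 + 21/5 − 56/5) = -1/5, so the D-coordinate is (-1/5)/(-1/2) = 2/5.
[DGF] = ½·(0·(-3/5−(-2)) + (11/5)·(-2−0) + 7·(0−(-3/5))) = ½·(0 − 22/5 + 21/5) = -1/10, so the E-coordinate is 1/5.
[DEG] = ½·(0·(1−(-3/5)) + (-3)·(-3/5−0) + (11/5)·(0−1)) = ½·(0 + 9/5 − 11/5) = -1/5, so the F-coordinate is 2/5.
Check: 2/5 + 1/5 + 2/5 = 1.

(2/5, 1/5, 2/5)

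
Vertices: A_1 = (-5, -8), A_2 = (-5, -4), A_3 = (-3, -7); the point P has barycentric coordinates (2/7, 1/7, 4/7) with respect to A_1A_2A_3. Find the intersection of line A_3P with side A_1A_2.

Line A_3P meets A_1A_2 where the A_3-coordinate vanishes; zeroing P's A_3-weight and renormalizing leaves A_1, A_2-weights 2/7 : 1/7 → (2/3, 1/3).
So Q = (2/3)·A_1 + (1/3)·A_2 = (-5, -20/3).

(-5, -20/3)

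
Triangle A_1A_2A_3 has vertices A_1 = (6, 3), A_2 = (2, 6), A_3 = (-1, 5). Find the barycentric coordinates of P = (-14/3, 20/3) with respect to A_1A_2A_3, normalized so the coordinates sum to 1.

Signed area of the reference triangle: [A_1A_2A_3] = ½·(6·(6−5) + 2·(5−3) + (-1)·(3−6)) = ½·(6 + 4 + 3) = 13/2.
[PA_2A_3] = ½·((-14/3)·(6−5) + 2·(5−(20/3)) + (-1)·(20/3−6)) = ½·(-14/3 − 10/3 − 2/3) = -13/3, so the A_1-coordinate is (-13/3)/(13/2) = -2/3.
[A_1PA_3] = ½·(6·(20/3−5) + (-14/3)·(5−3) + (-1)·(3−(20/3))) = ½·(10 − 28/3 + 11/3) = 13/6, so the A_2-coordinate is 1/3.
[A_1A_2P] = ½·(6·(6−(20/3)) + 2·(20/3−3) + (-14/3)·(3−6)) = ½·(-4 + 22/3 + 14) = 26/3, so the A_3-coordinate is 4/3.

(-2/3, 1/3, 4/3)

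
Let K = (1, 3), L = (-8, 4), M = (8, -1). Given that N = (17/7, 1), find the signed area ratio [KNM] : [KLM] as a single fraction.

[KLM] = ½·(1·(4−(-1)) + (-8)·(-1−3) + 8·(3−4)) = ½·(5 + 32 − 8) = 29/2.
[KNM] = ½·(1·(1−(-1)) + (17/7)·(-1−3) + 8·(3−1)) = ½·(2 − 68/7 + 16) = 29/7, so the ratio is (29/7)/(29/2) = 2/7.

2/7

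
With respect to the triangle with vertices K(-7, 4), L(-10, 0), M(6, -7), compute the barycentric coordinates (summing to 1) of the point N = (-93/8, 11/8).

(1/8, 1, -1/8)

Signed area of the reference triangle: [KLM] = ½·((-7)·(0−(-7)) + (-10)·(-7−4) + 6·(4−0)) = ½·(-49 + 110 + 24) = 85/2.
[NLM] = ½·((-93/8)·(0−(-7)) + (-10)·(-7−(11/8)) + 6·(11/8−0)) = ½·(-651/8 + 335/4 + 33/4) = 85/16, so the K-coordinate is (85/16)/(85/2) = 1/8.
[KNM] = ½·((-7)·(11/8−(-7)) + (-93/8)·(-7−4) + 6·(4−(11/8))) = ½·(-469/8 + 1023/8 + 63/4) = 85/2, so the L-coordinate is 1.
[KLN] = ½·((-7)·(0−(11/8)) + (-10)·(11/8−4) + (-93/8)·(4−0)) = ½·(77/8 + 105/4 − 93/2) = -85/16, so the M-coordinate is -1/8.
Check: 1/8 + 1 − 1/8 = 1.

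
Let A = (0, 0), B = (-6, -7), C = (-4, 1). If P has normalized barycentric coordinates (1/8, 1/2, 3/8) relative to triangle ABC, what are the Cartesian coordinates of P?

P = (1/8)·A + (1/2)·B + (3/8)·C.
x-coordinate: (1/8)·0 + (1/2)·(-6) + (3/8)·(-4) = -9/2.
y-coordinate: (1/8)·0 + (1/2)·(-7) + (3/8)·1 = -25/8.

(-9/2, -25/8)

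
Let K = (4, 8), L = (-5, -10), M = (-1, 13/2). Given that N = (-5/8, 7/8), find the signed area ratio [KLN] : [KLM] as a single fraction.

[KLM] = ½·(4·(-10−(13/2)) + (-5)·(13/2−8) + (-1)·(8−(-10))) = ½·(-66 + 15/2 − 18) = -153/4.
[KLN] = ½·(4·(-10−(7/8)) + (-5)·(7/8−8) + (-5/8)·(8−(-10))) = ½·(-87/2 + 285/8 − 45/4) = -153/16, so the ratio is (-153/16)/(-153/4) = 1/4.

1/4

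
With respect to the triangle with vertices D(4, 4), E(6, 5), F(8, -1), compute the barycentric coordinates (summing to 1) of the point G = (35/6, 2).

Signed area of the reference triangle: [DEF] = ½·(4·(5−(-1)) + 6·(-1−4) + 8·(4−5)) = ½·(24 − 30 − 8) = -7.
[GEF] = ½·((35/6)·(5−(-1)) + 6·(-1−2) + 8·(2−5)) = ½·(35 − 18 − 24) = -7/2, so the D-coordinate is (-7/2)/(-7) = 1/2.
[DGF] = ½·(4·(2−(-1)) + (35/6)·(-1−4) + 8·(4−2)) = ½·(12 − 175/6 + 16) = -7/12, so the E-coordinate is 1/12.
[DEG] = ½·(4·(5−2) + 6·(2−4) + (35/6)·(4−5)) = ½·(12 − 12 − 35/6) = -35/12, so the F-coordinate is 5/12.

(1/2, 1/12, 5/12)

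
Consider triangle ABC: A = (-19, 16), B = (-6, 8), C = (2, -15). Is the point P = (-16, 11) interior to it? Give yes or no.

no

Barycentric coordinates of P: (206/235, -12/235, 41/235).
The three coordinates are positive, negative, positive; a point is interior exactly when all three are positive.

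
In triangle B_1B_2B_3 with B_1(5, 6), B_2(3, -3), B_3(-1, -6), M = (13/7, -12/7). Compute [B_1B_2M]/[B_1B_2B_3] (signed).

[B_1B_2B_3] = ½·(5·(-3−(-6)) + 3·(-6−6) + (-1)·(6−(-3))) = ½·(15 − 36 − 9) = -15.
[B_1B_2M] = ½·(5·(-3−(-12/7)) + 3·(-12/7−6) + (13/7)·(6−(-3))) = ½·(-45/7 − 162/7 + 117/7) = -45/7, so the ratio is (-45/7)/(-15) = 3/7.

3/7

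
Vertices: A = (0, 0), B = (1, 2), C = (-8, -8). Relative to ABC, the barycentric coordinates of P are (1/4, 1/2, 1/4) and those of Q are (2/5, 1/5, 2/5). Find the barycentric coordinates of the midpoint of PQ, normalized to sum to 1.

(13/40, 7/20, 13/40)

Since both coordinate triples sum to 1, the midpoint's barycentrics are the componentwise average.
(1/4+2/5)/2 = 13/40; similarly 7/20 and 13/40.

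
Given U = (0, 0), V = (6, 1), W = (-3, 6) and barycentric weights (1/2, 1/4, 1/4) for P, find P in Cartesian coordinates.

P = (1/2)·U + (1/4)·V + (1/4)·W.
x-coordinate: (1/2)·0 + (1/4)·6 + (1/4)·(-3) = 3/4.
y-coordinate: (1/2)·0 + (1/4)·1 + (1/4)·6 = 7/4.

(3/4, 7/4)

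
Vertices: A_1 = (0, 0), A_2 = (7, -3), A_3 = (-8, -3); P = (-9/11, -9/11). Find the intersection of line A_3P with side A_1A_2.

(7/9, -1/3)

Barycentric coordinates of P with respect to A_1A_2A_3: (8/11, 1/11, 2/11).
On side A_1A_2 the A_3-coordinate is zero; dropping P's A_3-weight 2/11 and renormalizing the remaining 8/11 : 1/11 gives weights 8/9, 1/9 on A_1, A_2.
Q = (8/9)·(0, 0) + (1/9)·(7, -3) = (7/9, -1/3).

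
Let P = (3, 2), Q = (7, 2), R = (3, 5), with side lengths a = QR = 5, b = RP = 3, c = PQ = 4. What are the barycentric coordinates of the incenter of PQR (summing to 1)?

(5/12, 1/4, 1/3)

The incenter has barycentric coordinates proportional to the opposite side lengths: (5 : 3 : 4).
Normalizing by 5+3+4 = 12 gives (5/12, 1/4, 1/3).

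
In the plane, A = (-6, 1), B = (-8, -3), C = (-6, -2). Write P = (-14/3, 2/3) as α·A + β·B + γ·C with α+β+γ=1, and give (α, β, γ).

Signed area of the reference triangle: [ABC] = ½·((-6)·(-3−(-2)) + (-8)·(-2−1) + (-6)·(1−(-3))) = ½·(6 + 24 − 24) = 3.
[PBC] = ½·((-14/3)·(-3−(-2)) + (-8)·(-2−(2/3)) + (-6)·(2/3−(-3))) = ½·(14/3 + 64/3 − 22) = 2, so the A-coordinate is 2/3 = 2/3.
[APC] = ½·((-6)·(2/3−(-2)) + (-14/3)·(-2−1) + (-6)·(1−(2/3))) = ½·(-16 + 14 − 2) = -2, so the B-coordinate is -2/3.
[ABP] = ½·((-6)·(-3−(2/3)) + (-8)·(2/3−1) + (-14/3)·(1−(-3))) = ½·(22 + 8/3 − 56/3) = 3, so the C-coordinate is 1.

(2/3, -2/3, 1)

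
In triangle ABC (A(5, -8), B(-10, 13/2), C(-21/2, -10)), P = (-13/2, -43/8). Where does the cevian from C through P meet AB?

(-5/2, -3/4)

Barycentric coordinates of P with respect to ABC: (1/4, 1/4, 1/2).
On side AB the C-coordinate is zero; dropping P's C-weight 1/2 and renormalizing the remaining 1/4 : 1/4 gives weights 1/2, 1/2 on A, B.
Q = (1/2)·(5, -8) + (1/2)·(-10, 13/2) = (-5/2, -3/4).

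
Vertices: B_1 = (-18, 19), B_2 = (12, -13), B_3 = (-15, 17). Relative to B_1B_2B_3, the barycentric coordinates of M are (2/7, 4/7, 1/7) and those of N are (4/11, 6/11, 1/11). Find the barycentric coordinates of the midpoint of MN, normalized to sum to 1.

Since both coordinate triples sum to 1, the midpoint's barycentrics are the componentwise average.
(2/7+4/11)/2 = 25/77; similarly 43/77 and 9/77.

(25/77, 43/77, 9/77)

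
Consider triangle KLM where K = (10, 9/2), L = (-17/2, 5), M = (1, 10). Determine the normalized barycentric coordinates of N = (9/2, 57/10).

(3/5, 1/5, 1/5)

Signed area of the reference triangle: [KLM] = ½·(10·(5−10) + (-17/2)·(10−(9/2)) + 1·(9/2−5)) = ½·(-50 − 187/4 − 1/2) = -389/8.
[NLM] = ½·((9/2)·(5−10) + (-17/2)·(10−(57/10)) + 1·(57/10−5)) = ½·(-45/2 − 731/20 + 7/10) = -1167/40, so the K-coordinate is (-1167/40)/(-389/8) = 3/5.
[KNM] = ½·(10·(57/10−10) + (9/2)·(10−(9/2)) + 1·(9/2−(57/10))) = ½·(-43 + 99/4 − 6/5) = -389/40, so the L-coordinate is 1/5.
[KLN] = ½·(10·(5−(57/10)) + (-17/2)·(57/10−(9/2)) + (9/2)·(9/2−5)) = ½·(-7 − 51/5 − 9/4) = -389/40, so the M-coordinate is 1/5.
Check: 3/5 + 1/5 + 1/5 = 1.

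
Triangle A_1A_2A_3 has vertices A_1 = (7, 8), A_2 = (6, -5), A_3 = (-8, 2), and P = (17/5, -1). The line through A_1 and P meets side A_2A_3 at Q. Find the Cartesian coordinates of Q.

(5/2, -13/4)

Barycentric coordinates of P with respect to A_1A_2A_3: (1/5, 3/5, 1/5).
On side A_2A_3 the A_1-coordinate is zero; dropping P's A_1-weight 1/5 and renormalizing the remaining 3/5 : 1/5 gives weights 3/4, 1/4 on A_2, A_3.
Q = (3/4)·(6, -5) + (1/4)·(-8, 2) = (5/2, -13/4).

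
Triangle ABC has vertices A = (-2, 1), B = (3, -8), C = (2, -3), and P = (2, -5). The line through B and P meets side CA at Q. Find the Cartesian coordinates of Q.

(1, -2)

Barycentric coordinates of P with respect to ABC: (1/8, 1/2, 3/8).
On side CA the B-coordinate is zero; dropping P's B-weight 1/2 and renormalizing the remaining 3/8 : 1/8 gives weights 3/4, 1/4 on C, A.
Q = (3/4)·(2, -3) + (1/4)·(-2, 1) = (1, -2).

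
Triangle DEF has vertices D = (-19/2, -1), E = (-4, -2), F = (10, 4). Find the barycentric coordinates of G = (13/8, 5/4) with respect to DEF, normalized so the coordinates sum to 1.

Signed area of the reference triangle: [DEF] = ½·((-19/2)·(-2−4) + (-4)·(4−(-1)) + 10·(-1−(-2))) = ½·(57 − 20 + 10) = 47/2.
[GEF] = ½·((13/8)·(-2−4) + (-4)·(4−(5/4)) + 10·(5/4−(-2))) = ½·(-39/4 − 11 + 65/2) = 47/8, so the D-coordinate is (47/8)/(47/2) = 1/4.
[DGF] = ½·((-19/2)·(5/4−4) + (13/8)·(4−(-1)) + 10·(-1−(5/4))) = ½·(209/8 + 65/8 − 45/2) = 47/8, so the E-coordinate is 1/4.
[DEG] = ½·((-19/2)·(-2−(5/4)) + (-4)·(5/4−(-1)) + (13/8)·(-1−(-2))) = ½·(247/8 − 9 + 13/8) = 47/4, so the F-coordinate is 1/2.
Check: 1/4 + 1/4 + 1/2 = 1.

(1/4, 1/4, 1/2)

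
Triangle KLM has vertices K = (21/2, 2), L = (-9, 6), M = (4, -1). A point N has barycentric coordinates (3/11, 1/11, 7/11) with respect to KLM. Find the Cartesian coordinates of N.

N = (3/11)·K + (1/11)·L + (7/11)·M.
x-coordinate: (3/11)·(21/2) + (1/11)·(-9) + (7/11)·4 = 101/22.
y-coordinate: (3/11)·2 + (1/11)·6 + (7/11)·(-1) = 5/11.

(101/22, 5/11)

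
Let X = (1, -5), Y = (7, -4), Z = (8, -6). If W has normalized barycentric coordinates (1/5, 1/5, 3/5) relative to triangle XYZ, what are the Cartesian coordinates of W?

(32/5, -27/5)

W = (1/5)·X + (1/5)·Y + (3/5)·Z.
x-coordinate: (1/5)·1 + (1/5)·7 + (3/5)·8 = 32/5.
y-coordinate: (1/5)·(-5) + (1/5)·(-4) + (3/5)·(-6) = -27/5.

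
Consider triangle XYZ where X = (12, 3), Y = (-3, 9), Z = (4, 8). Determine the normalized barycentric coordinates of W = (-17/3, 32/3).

(-1/3, 1, 1/3)

Signed area of the reference triangle: [XYZ] = ½·(12·(9−8) + (-3)·(8−3) + 4·(3−9)) = ½·(12 − 15 − 24) = -27/2.
[WYZ] = ½·((-17/3)·(9−8) + (-3)·(8−(32/3)) + 4·(32/3−9)) = ½·(-17/3 + 8 + 20/3) = 9/2, so the X-coordinate is (9/2)/(-27/2) = -1/3.
[XWZ] = ½·(12·(32/3−8) + (-17/3)·(8−3) + 4·(3−(32/3))) = ½·(32 − 85/3 − 92/3) = -27/2, so the Y-coordinate is 1.
[XYW] = ½·(12·(9−(32/3)) + (-3)·(32/3−3) + (-17/3)·(3−9)) = ½·(-20 − 23 + 34) = -9/2, so the Z-coordinate is 1/3.
Check: -1/3 + 1 + 1/3 = 1.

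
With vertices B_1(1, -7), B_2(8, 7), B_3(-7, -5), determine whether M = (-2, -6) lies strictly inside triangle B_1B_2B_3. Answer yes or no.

Barycentric coordinates of M: (25/42, 1/63, 7/18).
The three coordinates are positive, positive, positive; a point is interior exactly when all three are positive.

yes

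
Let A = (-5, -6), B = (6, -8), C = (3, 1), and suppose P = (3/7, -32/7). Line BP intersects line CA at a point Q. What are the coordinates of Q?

Barycentric coordinates of P with respect to ABC: (3/7, 2/7, 2/7).
On side CA the B-coordinate is zero; dropping P's B-weight 2/7 and renormalizing the remaining 2/7 : 3/7 gives weights 2/5, 3/5 on C, A.
Q = (2/5)·(3, 1) + (3/5)·(-5, -6) = (-9/5, -16/5).

(-9/5, -16/5)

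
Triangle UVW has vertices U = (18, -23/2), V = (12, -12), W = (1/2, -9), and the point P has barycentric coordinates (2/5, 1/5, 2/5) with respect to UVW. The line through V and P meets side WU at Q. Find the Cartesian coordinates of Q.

Line VP meets WU where the V-coordinate vanishes; zeroing P's V-weight and renormalizing leaves W, U-weights 2/5 : 2/5 → (1/2, 1/2).
So Q = (1/2)·W + (1/2)·U = (37/4, -41/4).

(37/4, -41/4)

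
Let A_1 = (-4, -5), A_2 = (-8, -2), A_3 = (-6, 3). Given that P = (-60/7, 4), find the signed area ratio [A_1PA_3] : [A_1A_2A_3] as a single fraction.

5/7

[A_1A_2A_3] = ½·((-4)·(-2−3) + (-8)·(3−(-5)) + (-6)·(-5−(-2))) = ½·(20 − 64 + 18) = -13.
[A_1PA_3] = ½·((-4)·(4−3) + (-60/7)·(3−(-5)) + (-6)·(-5−4)) = ½·(-4 − 480/7 + 54) = -65/7, so the ratio is (-65/7)/(-13) = 5/7.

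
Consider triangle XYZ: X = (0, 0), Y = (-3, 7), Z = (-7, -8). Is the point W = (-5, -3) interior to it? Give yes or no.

Barycentric coordinates of W: (10/73, 19/73, 44/73).
The three coordinates are positive, positive, positive; a point is interior exactly when all three are positive.

yes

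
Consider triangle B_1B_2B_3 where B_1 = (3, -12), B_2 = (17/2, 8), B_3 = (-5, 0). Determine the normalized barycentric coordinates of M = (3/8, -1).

Signed area of the reference triangle: [B_1B_2B_3] = ½·(3·(8−0) + (17/2)·(0−(-12)) + (-5)·(-12−8)) = ½·(24 + 102 + 100) = 113.
[MB_2B_3] = ½·((3/8)·(8−0) + (17/2)·(0−(-1)) + (-5)·(-1−8)) = ½·(3 + 17/2 + 45) = 113/4, so the B_1-coordinate is (113/4)/113 = 1/4.
[B_1MB_3] = ½·(3·(-1−0) + (3/8)·(0−(-12)) + (-5)·(-12−(-1))) = ½·(-3 + 9/2 + 55) = 113/4, so the B_2-coordinate is 1/4.
[B_1B_2M] = ½·(3·(8−(-1)) + (17/2)·(-1−(-12)) + (3/8)·(-12−8)) = ½·(27 + 187/2 − 15/2) = 113/2, so the B_3-coordinate is 1/2.

(1/4, 1/4, 1/2)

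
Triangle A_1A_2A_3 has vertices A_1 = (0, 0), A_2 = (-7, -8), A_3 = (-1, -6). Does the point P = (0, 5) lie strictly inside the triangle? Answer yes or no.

Barycentric coordinates of P: (32/17, 5/34, -35/34).
The three coordinates are positive, positive, negative; a point is interior exactly when all three are positive.

no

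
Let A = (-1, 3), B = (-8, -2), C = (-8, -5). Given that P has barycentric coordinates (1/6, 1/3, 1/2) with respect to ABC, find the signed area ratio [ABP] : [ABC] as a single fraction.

1/2

The signed ratio [ABP]/[ABC] equals the barycentric coordinate of P at vertex C, which is 1/2.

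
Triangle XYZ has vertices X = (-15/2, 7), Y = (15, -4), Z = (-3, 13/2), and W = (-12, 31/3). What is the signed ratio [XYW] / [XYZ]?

2/3

[XYZ] = ½·((-15/2)·(-4−(13/2)) + 15·(13/2−7) + (-3)·(7−(-4))) = ½·(315/4 − 15/2 − 33) = 153/8.
[XYW] = ½·((-15/2)·(-4−(31/3)) + 15·(31/3−7) + (-12)·(7−(-4))) = ½·(215/2 + 50 − 132) = 51/4, so the ratio is (51/4)/(153/8) = 2/3.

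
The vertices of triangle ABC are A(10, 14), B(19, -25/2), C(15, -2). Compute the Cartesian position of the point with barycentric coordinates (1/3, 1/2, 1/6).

(46/3, -23/12)

P = (1/3)·A + (1/2)·B + (1/6)·C.
x-coordinate: (1/3)·10 + (1/2)·19 + (1/6)·15 = 46/3.
y-coordinate: (1/3)·14 + (1/2)·(-25/2) + (1/6)·(-2) = -23/12.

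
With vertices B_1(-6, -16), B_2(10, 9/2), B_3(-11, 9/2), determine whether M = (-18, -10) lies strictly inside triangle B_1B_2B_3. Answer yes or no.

Barycentric coordinates of M: (29/41, -144/287, 228/287).
The three coordinates are positive, negative, positive; a point is interior exactly when all three are positive.

no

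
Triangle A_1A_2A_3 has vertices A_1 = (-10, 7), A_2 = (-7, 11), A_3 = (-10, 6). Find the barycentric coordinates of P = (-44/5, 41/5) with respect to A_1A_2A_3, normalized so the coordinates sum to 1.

Signed area of the reference triangle: [A_1A_2A_3] = ½·((-10)·(11−6) + (-7)·(6−7) + (-10)·(7−11)) = ½·(-50 + 7 + 40) = -3/2.
[PA_2A_3] = ½·((-44/5)·(11−6) + (-7)·(6−(41/5)) + (-10)·(41/5−11)) = ½·(-44 + 77/5 + 28) = -3/10, so the A_1-coordinate is (-3/10)/(-3/2) = 1/5.
[A_1PA_3] = ½·((-10)·(41/5−6) + (-44/5)·(6−7) + (-10)·(7−(41/5))) = ½·(-22 + 44/5 + 12) = -3/5, so the A_2-coordinate is 2/5.
[A_1A_2P] = ½·((-10)·(11−(41/5)) + (-7)·(41/5−7) + (-44/5)·(7−11)) = ½·(-28 − 42/5 + 176/5) = -3/5, so the A_3-coordinate is 2/5.

(1/5, 2/5, 2/5)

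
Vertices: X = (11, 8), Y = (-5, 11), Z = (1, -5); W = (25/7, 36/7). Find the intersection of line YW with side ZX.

(7, 14/5)

Barycentric coordinates of W with respect to XYZ: (3/7, 2/7, 2/7).
On side ZX the Y-coordinate is zero; dropping W's Y-weight 2/7 and renormalizing the remaining 2/7 : 3/7 gives weights 2/5, 3/5 on Z, X.
V = (2/5)·(1, -5) + (3/5)·(11, 8) = (7, 14/5).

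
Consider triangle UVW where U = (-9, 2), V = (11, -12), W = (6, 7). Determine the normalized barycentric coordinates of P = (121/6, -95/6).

(-1/2, 4/3, 1/6)

Signed area of the reference triangle: [UVW] = ½·((-9)·(-12−7) + 11·(7−2) + 6·(2−(-12))) = ½·(171 + 55 + 84) = 155.
[PVW] = ½·((121/6)·(-12−7) + 11·(7−(-95/6)) + 6·(-95/6−(-12))) = ½·(-2299/6 + 1507/6 − 23) = -155/2, so the U-coordinate is (-155/2)/155 = -1/2.
[UPW] = ½·((-9)·(-95/6−7) + (121/6)·(7−2) + 6·(2−(-95/6))) = ½·(411/2 + 605/6 + 107) = 620/3, so the V-coordinate is 4/3.
[UVP] = ½·((-9)·(-12−(-95/6)) + 11·(-95/6−2) + (121/6)·(2−(-12))) = ½·(-69/2 − 1177/6 + 847/3) = 155/6, so the W-coordinate is 1/6.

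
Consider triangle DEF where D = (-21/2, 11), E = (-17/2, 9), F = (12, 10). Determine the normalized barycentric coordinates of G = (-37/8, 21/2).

Signed area of the reference triangle: [DEF] = ½·((-21/2)·(9−10) + (-17/2)·(10−11) + 12·(11−9)) = ½·(21/2 + 17/2 + 24) = 43/2.
[GEF] = ½·((-37/8)·(9−10) + (-17/2)·(10−(21/2)) + 12·(21/2−9)) = ½·(37/8 + 17/4 + 18) = 215/16, so the D-coordinate is (215/16)/(43/2) = 5/8.
[DGF] = ½·((-21/2)·(21/2−10) + (-37/8)·(10−11) + 12·(11−(21/2))) = ½·(-21/4 + 37/8 + 6) = 43/16, so the E-coordinate is 1/8.
[DEG] = ½·((-21/2)·(9−(21/2)) + (-17/2)·(21/2−11) + (-37/8)·(11−9)) = ½·(63/4 + 17/4 − 37/4) = 43/8, so the F-coordinate is 1/4.

(5/8, 1/8, 1/4)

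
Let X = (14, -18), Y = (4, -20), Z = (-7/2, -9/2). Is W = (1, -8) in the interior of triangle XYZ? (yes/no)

yes

Barycentric coordinates of W: (87/340, 1/340, 63/85).
The three coordinates are positive, positive, positive; a point is interior exactly when all three are positive.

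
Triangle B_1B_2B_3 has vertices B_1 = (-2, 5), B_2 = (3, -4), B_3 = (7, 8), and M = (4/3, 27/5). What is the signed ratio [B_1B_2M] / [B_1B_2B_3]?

[B_1B_2B_3] = ½·((-2)·(-4−8) + 3·(8−5) + 7·(5−(-4))) = ½·(24 + 9 + 63) = 48.
[B_1B_2M] = ½·((-2)·(-4−(27/5)) + 3·(27/5−5) + (4/3)·(5−(-4))) = ½·(94/5 + 6/5 + 12) = 16, so the ratio is 16/48 = 1/3.

1/3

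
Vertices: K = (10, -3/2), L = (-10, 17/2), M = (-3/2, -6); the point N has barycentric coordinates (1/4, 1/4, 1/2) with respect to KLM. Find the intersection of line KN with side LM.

(-13/3, -7/6)

Line KN meets LM where the K-coordinate vanishes; zeroing N's K-weight and renormalizing leaves L, M-weights 1/4 : 1/2 → (1/3, 2/3).
So J = (1/3)·L + (2/3)·M = (-13/3, -7/6).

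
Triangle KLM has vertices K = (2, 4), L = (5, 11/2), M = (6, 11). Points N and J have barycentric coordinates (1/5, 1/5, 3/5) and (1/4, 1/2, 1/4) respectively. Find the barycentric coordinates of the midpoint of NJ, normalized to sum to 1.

(9/40, 7/20, 17/40)

Since both coordinate triples sum to 1, the midpoint's barycentrics are the componentwise average.
(1/5+1/4)/2 = 9/40; similarly 7/20 and 17/40.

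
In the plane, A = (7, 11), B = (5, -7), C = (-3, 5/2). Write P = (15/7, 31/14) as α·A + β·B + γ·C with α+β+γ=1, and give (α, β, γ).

(2/7, 2/7, 3/7)

Signed area of the reference triangle: [ABC] = ½·(7·(-7−(5/2)) + 5·(5/2−11) + (-3)·(11−(-7))) = ½·(-133/2 − 85/2 − 54) = -163/2.
[PBC] = ½·((15/7)·(-7−(5/2)) + 5·(5/2−(31/14)) + (-3)·(31/14−(-7))) = ½·(-285/14 + 10/7 − 387/14) = -163/7, so the A-coordinate is (-163/7)/(-163/2) = 2/7.
[APC] = ½·(7·(31/14−(5/2)) + (15/7)·(5/2−11) + (-3)·(11−(31/14))) = ½·(-2 − 255/14 − 369/14) = -163/7, so the B-coordinate is 2/7.
[ABP] = ½·(7·(-7−(31/14)) + 5·(31/14−11) + (15/7)·(11−(-7))) = ½·(-129/2 − 615/14 + 270/7) = -489/14, so the C-coordinate is 3/7.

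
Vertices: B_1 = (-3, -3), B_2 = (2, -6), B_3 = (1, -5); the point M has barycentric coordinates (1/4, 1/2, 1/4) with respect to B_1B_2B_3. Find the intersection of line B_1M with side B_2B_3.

(5/3, -17/3)

Line B_1M meets B_2B_3 where the B_1-coordinate vanishes; zeroing M's B_1-weight and renormalizing leaves B_2, B_3-weights 1/2 : 1/4 → (2/3, 1/3).
So N = (2/3)·B_2 + (1/3)·B_3 = (5/3, -17/3).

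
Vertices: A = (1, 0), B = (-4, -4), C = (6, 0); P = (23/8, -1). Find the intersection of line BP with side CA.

Barycentric coordinates of P with respect to ABC: (1/8, 1/4, 5/8).
On side CA the B-coordinate is zero; dropping P's B-weight 1/4 and renormalizing the remaining 5/8 : 1/8 gives weights 5/6, 1/6 on C, A.
Q = (5/6)·(6, 0) + (1/6)·(1, 0) = (31/6, 0).

(31/6, 0)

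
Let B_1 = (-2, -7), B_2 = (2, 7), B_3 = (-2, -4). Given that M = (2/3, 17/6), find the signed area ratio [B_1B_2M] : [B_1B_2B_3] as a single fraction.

1/6

[B_1B_2B_3] = ½·((-2)·(7−(-4)) + 2·(-4−(-7)) + (-2)·(-7−7)) = ½·(-22 + 6 + 28) = 6.
[B_1B_2M] = ½·((-2)·(7−(17/6)) + 2·(17/6−(-7)) + (2/3)·(-7−7)) = ½·(-25/3 + 59/3 − 28/3) = 1, so the ratio is 1/6 = 1/6.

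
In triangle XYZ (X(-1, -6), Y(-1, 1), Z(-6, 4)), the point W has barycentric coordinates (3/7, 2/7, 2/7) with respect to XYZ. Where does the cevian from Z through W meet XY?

(-1, -16/5)

Line ZW meets XY where the Z-coordinate vanishes; zeroing W's Z-weight and renormalizing leaves X, Y-weights 3/7 : 2/7 → (3/5, 2/5).
So V = (3/5)·X + (2/5)·Y = (-1, -16/5).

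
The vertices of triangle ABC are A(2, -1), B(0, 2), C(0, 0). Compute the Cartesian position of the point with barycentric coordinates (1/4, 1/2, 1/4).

(1/2, 3/4)

P = (1/4)·A + (1/2)·B + (1/4)·C.
x-coordinate: (1/4)·2 + (1/2)·0 + (1/4)·0 = 1/2.
y-coordinate: (1/4)·(-1) + (1/2)·2 + (1/4)·0 = 3/4.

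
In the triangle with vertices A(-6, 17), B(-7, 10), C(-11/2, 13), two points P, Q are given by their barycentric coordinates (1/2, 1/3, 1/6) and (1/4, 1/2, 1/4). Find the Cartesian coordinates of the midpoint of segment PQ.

Barycentric coordinates of the midpoint are the average: (3/8, 5/12, 5/24).
Converting: (3/8)·A + (5/12)·B + (5/24)·C = (-101/16, 53/4).

(-101/16, 53/4)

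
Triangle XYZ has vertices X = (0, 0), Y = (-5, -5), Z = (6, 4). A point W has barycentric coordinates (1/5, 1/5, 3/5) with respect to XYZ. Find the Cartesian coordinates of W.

W = (1/5)·X + (1/5)·Y + (3/5)·Z.
x-coordinate: (1/5)·0 + (1/5)·(-5) + (3/5)·6 = 13/5.
y-coordinate: (1/5)·0 + (1/5)·(-5) + (3/5)·4 = 7/5.

(13/5, 7/5)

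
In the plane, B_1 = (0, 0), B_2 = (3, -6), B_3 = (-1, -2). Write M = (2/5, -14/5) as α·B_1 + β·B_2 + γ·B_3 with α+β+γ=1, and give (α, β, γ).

Signed area of the reference triangle: [B_1B_2B_3] = ½·(0·(-6−(-2)) + 3·(-2−0) + (-1)·(0−(-6))) = ½·(0 − 6 − 6) = -6.
[MB_2B_3] = ½·((2/5)·(-6−(-2)) + 3·(-2−(-14/5)) + (-1)·(-14/5−(-6))) = ½·(-8/5 + 12/5 − 16/5) = -6/5, so the B_1-coordinate is (-6/5)/(-6) = 1/5.
[B_1MB_3] = ½·(0·(-14/5−(-2)) + (2/5)·(-2−0) + (-1)·(0−(-14/5))) = ½·(0 − 4/5 − 14/5) = -9/5, so the B_2-coordinate is 3/10.
[B_1B_2M] = ½·(0·(-6−(-14/5)) + 3·(-14/5−0) + (2/5)·(0−(-6))) = ½·(0 − 42/5 + 12/5) = -3, so the B_3-coordinate is 1/2.

(1/5, 3/10, 1/2)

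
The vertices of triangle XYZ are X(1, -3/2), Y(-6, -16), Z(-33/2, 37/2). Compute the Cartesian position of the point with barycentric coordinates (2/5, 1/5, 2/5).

W = (2/5)·X + (1/5)·Y + (2/5)·Z.
x-coordinate: (2/5)·1 + (1/5)·(-6) + (2/5)·(-33/2) = -37/5.
y-coordinate: (2/5)·(-3/2) + (1/5)·(-16) + (2/5)·(37/2) = 18/5.

(-37/5, 18/5)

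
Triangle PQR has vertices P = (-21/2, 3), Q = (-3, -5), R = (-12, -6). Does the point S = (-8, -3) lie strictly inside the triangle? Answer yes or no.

Barycentric coordinates of S: (46/159, 21/53, 50/159).
The three coordinates are positive, positive, positive; a point is interior exactly when all three are positive.

yes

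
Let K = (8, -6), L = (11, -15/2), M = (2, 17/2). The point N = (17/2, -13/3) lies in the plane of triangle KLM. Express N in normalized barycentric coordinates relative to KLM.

Signed area of the reference triangle: [KLM] = ½·(8·(-15/2−(17/2)) + 11·(17/2−(-6)) + 2·(-6−(-15/2))) = ½·(-128 + 319/2 + 3) = 69/4.
[NLM] = ½·((17/2)·(-15/2−(17/2)) + 11·(17/2−(-13/3)) + 2·(-13/3−(-15/2))) = ½·(-136 + 847/6 + 19/3) = 23/4, so the K-coordinate is (23/4)/(69/4) = 1/3.
[KNM] = ½·(8·(-13/3−(17/2)) + (17/2)·(17/2−(-6)) + 2·(-6−(-13/3))) = ½·(-308/3 + 493/4 − 10/3) = 69/8, so the L-coordinate is 1/2.
[KLN] = ½·(8·(-15/2−(-13/3)) + 11·(-13/3−(-6)) + (17/2)·(-6−(-15/2))) = ½·(-76/3 + 55/3 + 51/4) = 23/8, so the M-coordinate is 1/6.
Check: 1/3 + 1/2 + 1/6 = 1.

(1/3, 1/2, 1/6)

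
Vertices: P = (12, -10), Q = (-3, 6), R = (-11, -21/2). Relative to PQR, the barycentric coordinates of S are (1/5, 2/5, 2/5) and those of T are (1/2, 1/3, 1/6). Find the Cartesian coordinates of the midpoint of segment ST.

Barycentric coordinates of the midpoint are the average: (7/20, 11/30, 17/60).
Converting: (7/20)·P + (11/30)·Q + (17/60)·R = (-1/60, -171/40).

(-1/60, -171/40)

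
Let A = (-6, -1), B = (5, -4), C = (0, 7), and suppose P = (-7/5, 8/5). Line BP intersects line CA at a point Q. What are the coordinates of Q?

Barycentric coordinates of P with respect to ABC: (2/5, 1/5, 2/5).
On side CA the B-coordinate is zero; dropping P's B-weight 1/5 and renormalizing the remaining 2/5 : 2/5 gives weights 1/2, 1/2 on C, A.
Q = (1/2)·(0, 7) + (1/2)·(-6, -1) = (-3, 3).

(-3, 3)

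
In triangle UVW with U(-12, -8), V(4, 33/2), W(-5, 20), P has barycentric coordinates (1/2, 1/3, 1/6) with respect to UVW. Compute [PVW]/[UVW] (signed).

The signed ratio [PVW]/[UVW] equals the barycentric coordinate of P at vertex U, which is 1/2.

1/2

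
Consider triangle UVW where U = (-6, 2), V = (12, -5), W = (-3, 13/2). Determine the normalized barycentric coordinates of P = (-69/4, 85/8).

(1, -3/4, 3/4)

Signed area of the reference triangle: [UVW] = ½·((-6)·(-5−(13/2)) + 12·(13/2−2) + (-3)·(2−(-5))) = ½·(69 + 54 − 21) = 51.
[PVW] = ½·((-69/4)·(-5−(13/2)) + 12·(13/2−(85/8)) + (-3)·(85/8−(-5))) = ½·(1587/8 − 99/2 − 375/8) = 51, so the U-coordinate is 51/51 = 1.
[UPW] = ½·((-6)·(85/8−(13/2)) + (-69/4)·(13/2−2) + (-3)·(2−(85/8))) = ½·(-99/4 − 621/8 + 207/8) = -153/4, so the V-coordinate is -3/4.
[UVP] = ½·((-6)·(-5−(85/8)) + 12·(85/8−2) + (-69/4)·(2−(-5))) = ½·(375/4 + 207/2 − 483/4) = 153/4, so the W-coordinate is 3/4.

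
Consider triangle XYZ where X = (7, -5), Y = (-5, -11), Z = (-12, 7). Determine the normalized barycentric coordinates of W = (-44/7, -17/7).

Signed area of the reference triangle: [XYZ] = ½·(7·(-11−7) + (-5)·(7−(-5)) + (-12)·(-5−(-11))) = ½·(-126 − 60 − 72) = -129.
[WYZ] = ½·((-44/7)·(-11−7) + (-5)·(7−(-17/7)) + (-12)·(-17/7−(-11))) = ½·(792/7 − 330/7 − 720/7) = -129/7, so the X-coordinate is (-129/7)/(-129) = 1/7.
[XWZ] = ½·(7·(-17/7−7) + (-44/7)·(7−(-5)) + (-12)·(-5−(-17/7))) = ½·(-66 − 528/7 + 216/7) = -387/7, so the Y-coordinate is 3/7.
[XYW] = ½·(7·(-11−(-17/7)) + (-5)·(-17/7−(-5)) + (-44/7)·(-5−(-11))) = ½·(-60 − 90/7 − 264/7) = -387/7, so the Z-coordinate is 3/7.

(1/7, 3/7, 3/7)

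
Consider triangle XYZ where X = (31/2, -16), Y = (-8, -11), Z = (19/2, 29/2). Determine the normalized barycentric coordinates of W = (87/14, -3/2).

Signed area of the reference triangle: [XYZ] = ½·((31/2)·(-11−(29/2)) + (-8)·(29/2−(-16)) + (19/2)·(-16−(-11))) = ½·(-1581/4 − 244 − 95/2) = -2747/8.
[WYZ] = ½·((87/14)·(-11−(29/2)) + (-8)·(29/2−(-3/2)) + (19/2)·(-3/2−(-11))) = ½·(-4437/28 − 128 + 361/4) = -2747/28, so the X-coordinate is (-2747/28)/(-2747/8) = 2/7.
[XWZ] = ½·((31/2)·(-3/2−(29/2)) + (87/14)·(29/2−(-16)) + (19/2)·(-16−(-3/2))) = ½·(-248 + 5307/28 − 551/4) = -2747/28, so the Y-coordinate is 2/7.
[XYW] = ½·((31/2)·(-11−(-3/2)) + (-8)·(-3/2−(-16)) + (87/14)·(-16−(-11))) = ½·(-589/4 − 116 − 435/14) = -8241/56, so the Z-coordinate is 3/7.

(2/7, 2/7, 3/7)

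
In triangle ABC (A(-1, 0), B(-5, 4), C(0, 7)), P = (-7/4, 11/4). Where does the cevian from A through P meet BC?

(-5/2, 11/2)

Barycentric coordinates of P with respect to ABC: (1/2, 1/4, 1/4).
On side BC the A-coordinate is zero; dropping P's A-weight 1/2 and renormalizing the remaining 1/4 : 1/4 gives weights 1/2, 1/2 on B, C.
Q = (1/2)·(-5, 4) + (1/2)·(0, 7) = (-5/2, 11/2).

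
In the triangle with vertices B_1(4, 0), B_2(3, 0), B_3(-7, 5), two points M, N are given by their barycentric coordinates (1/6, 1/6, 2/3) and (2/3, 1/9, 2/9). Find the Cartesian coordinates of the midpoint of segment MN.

Barycentric coordinates of the midpoint are the average: (5/12, 5/36, 4/9).
Converting: (5/12)·B_1 + (5/36)·B_2 + (4/9)·B_3 = (-37/36, 20/9).

(-37/36, 20/9)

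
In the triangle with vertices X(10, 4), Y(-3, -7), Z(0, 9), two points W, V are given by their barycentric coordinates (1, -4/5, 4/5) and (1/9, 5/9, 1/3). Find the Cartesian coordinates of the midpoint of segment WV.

(533/90, 368/45)

Barycentric coordinates of the midpoint are the average: (5/9, -11/90, 17/30).
Converting: (5/9)·X + (-11/90)·Y + (17/30)·Z = (533/90, 368/45).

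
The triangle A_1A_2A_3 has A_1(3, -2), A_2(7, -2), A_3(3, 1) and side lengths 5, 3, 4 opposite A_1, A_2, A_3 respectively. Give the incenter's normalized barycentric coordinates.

The incenter has barycentric coordinates proportional to the opposite side lengths: (5 : 3 : 4).
Normalizing by 5+3+4 = 12 gives (5/12, 1/4, 1/3).

(5/12, 1/4, 1/3)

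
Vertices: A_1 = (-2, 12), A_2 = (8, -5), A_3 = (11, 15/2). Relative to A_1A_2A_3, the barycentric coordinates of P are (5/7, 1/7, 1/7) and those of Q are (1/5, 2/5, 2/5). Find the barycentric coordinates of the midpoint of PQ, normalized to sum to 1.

Since both coordinate triples sum to 1, the midpoint's barycentrics are the componentwise average.
(5/7+1/5)/2 = 16/35; similarly 19/70 and 19/70.

(16/35, 19/70, 19/70)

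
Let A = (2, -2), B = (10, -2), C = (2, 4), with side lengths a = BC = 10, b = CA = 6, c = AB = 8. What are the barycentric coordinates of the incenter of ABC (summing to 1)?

(5/12, 1/4, 1/3)

The incenter has barycentric coordinates proportional to the opposite side lengths: (10 : 6 : 8).
Normalizing by 10+6+8 = 24 gives (5/12, 1/4, 1/3).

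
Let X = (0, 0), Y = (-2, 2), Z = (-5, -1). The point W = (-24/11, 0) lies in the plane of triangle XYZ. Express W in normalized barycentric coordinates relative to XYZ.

(5/11, 2/11, 4/11)

Signed area of the reference triangle: [XYZ] = ½·(0·(2−(-1)) + (-2)·(-1−0) + (-5)·(0−2)) = ½·(0 + 2 + 10) = 6.
[WYZ] = ½·((-24/11)·(2−(-1)) + (-2)·(-1−0) + (-5)·(0−2)) = ½·(-72/11 + 2 + 10) = 30/11, so the X-coordinate is (30/11)/6 = 5/11.
[XWZ] = ½·(0·(0−(-1)) + (-24/11)·(-1−0) + (-5)·(0−0)) = ½·(0 + 24/11 + 0) = 12/11, so the Y-coordinate is 2/11.
[XYW] = ½·(0·(2−0) + (-2)·(0−0) + (-24/11)·(0−2)) = ½·(0 + 0 + 48/11) = 24/11, so the Z-coordinate is 4/11.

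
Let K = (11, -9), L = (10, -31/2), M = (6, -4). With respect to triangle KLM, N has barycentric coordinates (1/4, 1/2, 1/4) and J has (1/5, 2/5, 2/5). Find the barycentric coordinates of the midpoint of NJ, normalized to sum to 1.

Since both coordinate triples sum to 1, the midpoint's barycentrics are the componentwise average.
(1/4+1/5)/2 = 9/40; similarly 9/20 and 13/40.

(9/40, 9/20, 13/40)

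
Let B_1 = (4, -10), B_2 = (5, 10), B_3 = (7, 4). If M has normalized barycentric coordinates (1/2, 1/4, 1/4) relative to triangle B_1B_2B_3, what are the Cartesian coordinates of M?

M = (1/2)·B_1 + (1/4)·B_2 + (1/4)·B_3.
x-coordinate: (1/2)·4 + (1/4)·5 + (1/4)·7 = 5.
y-coordinate: (1/2)·(-10) + (1/4)·10 + (1/4)·4 = -3/2.

(5, -3/2)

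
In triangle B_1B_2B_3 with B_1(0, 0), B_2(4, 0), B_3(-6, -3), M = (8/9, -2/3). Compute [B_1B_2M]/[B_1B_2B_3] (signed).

[B_1B_2B_3] = ½·(0·(0−(-3)) + 4·(-3−0) + (-6)·(0−0)) = ½·(0 − 12 + 0) = -6.
[B_1B_2M] = ½·(0·(0−(-2/3)) + 4·(-2/3−0) + (8/9)·(0−0)) = ½·(0 − 8/3 + 0) = -4/3, so the ratio is (-4/3)/(-6) = 2/9.

2/9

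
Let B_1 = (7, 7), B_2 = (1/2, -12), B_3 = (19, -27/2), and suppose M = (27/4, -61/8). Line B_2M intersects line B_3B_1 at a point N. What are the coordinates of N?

Barycentric coordinates of M with respect to B_1B_2B_3: (1/4, 1/2, 1/4).
On side B_3B_1 the B_2-coordinate is zero; dropping M's B_2-weight 1/2 and renormalizing the remaining 1/4 : 1/4 gives weights 1/2, 1/2 on B_3, B_1.
N = (1/2)·(19, -27/2) + (1/2)·(7, 7) = (13, -13/4).

(13, -13/4)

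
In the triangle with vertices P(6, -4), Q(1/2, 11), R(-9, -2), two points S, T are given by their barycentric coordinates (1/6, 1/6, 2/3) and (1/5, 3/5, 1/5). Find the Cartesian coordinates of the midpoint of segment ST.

(-313/120, 157/60)

Barycentric coordinates of the midpoint are the average: (11/60, 23/60, 13/30).
Converting: (11/60)·P + (23/60)·Q + (13/30)·R = (-313/120, 157/60).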